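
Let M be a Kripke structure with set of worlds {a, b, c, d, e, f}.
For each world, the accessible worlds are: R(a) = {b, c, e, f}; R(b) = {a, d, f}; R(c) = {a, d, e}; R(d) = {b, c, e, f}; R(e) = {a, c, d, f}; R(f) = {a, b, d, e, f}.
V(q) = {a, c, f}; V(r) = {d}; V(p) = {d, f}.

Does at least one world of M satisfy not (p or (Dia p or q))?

No

Let φ = not (p or (Dia p or q)). Evaluate φ at each world:
  a (successors {b, c, e, f}): φ is false.
  b (successors {a, d, f}): φ is false.
  c (successors {a, d, e}): φ is false.
  d (successors {b, c, e, f}): φ is false.
  e (successors {a, c, d, f}): φ is false.
  f (successors {a, b, d, e, f}): φ is false.
For instance, at f:
  At f: p or (Dia p or q) is true, so not (p or (Dia p or q)) is false.
    At f: p is true, Dia p or q is true, so p or (Dia p or q) is true.
      At f: Dia p is true, q is true, so Dia p or q is true.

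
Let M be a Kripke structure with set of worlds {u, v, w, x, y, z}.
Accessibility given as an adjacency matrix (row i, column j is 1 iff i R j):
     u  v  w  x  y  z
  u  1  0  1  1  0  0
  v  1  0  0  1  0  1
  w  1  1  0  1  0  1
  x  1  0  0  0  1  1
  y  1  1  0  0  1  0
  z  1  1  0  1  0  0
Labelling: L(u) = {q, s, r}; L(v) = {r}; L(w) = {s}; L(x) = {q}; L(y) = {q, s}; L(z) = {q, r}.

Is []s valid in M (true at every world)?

No

Let φ = []s. Evaluate φ at each world:
  u (successors {u, w, x}): φ is false.
  v (successors {u, x, z}): φ is false.
  w (successors {u, v, x, z}): φ is false.
  x (successors {u, y, z}): φ is false.
  y (successors {u, v, y}): φ is false.
  z (successors {u, v, x}): φ is false.
Detail at u (counterexample):
  At u: []s requires s at every successor {u, w, x}.
    s fails at x, so []s is false at u.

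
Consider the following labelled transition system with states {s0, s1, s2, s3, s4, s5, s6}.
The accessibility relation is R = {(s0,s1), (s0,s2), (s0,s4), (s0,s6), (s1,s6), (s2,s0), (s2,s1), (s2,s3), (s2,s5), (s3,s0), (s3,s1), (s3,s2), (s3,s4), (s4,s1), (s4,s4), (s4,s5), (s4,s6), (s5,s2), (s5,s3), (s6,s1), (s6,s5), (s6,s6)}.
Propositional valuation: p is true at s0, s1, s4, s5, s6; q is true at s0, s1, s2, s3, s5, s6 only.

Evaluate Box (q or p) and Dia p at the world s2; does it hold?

Yes

At s2: Box (q or p) is true, Dia p is true, so Box (q or p) and Dia p is true.
  At s2: Box (q or p) requires q or p at every successor {s0, s1, s3, s5}.
    At s0: q or p is true.
    At s1: q or p is true.
    At s3: q or p is true.
    At s5: q or p is true.
  So Box (q or p) is true at s2.
  At s2: Dia p requires p at some successor in {s0, s1, s3, s5}.
    p holds at s0, so Dia p is true at s2.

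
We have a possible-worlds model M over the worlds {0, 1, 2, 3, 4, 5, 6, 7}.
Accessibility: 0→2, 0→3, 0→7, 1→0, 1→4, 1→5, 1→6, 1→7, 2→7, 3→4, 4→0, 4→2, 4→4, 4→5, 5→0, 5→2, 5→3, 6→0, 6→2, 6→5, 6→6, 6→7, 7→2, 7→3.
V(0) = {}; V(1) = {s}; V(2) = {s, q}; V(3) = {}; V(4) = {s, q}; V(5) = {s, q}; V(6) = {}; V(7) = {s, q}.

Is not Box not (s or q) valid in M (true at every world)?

Yes

Let φ = not Box not (s or q). Evaluate φ at each world:
  0 (successors {2, 3, 7}): φ is true.
  1 (successors {0, 4, 5, 6, 7}): φ is true.
  2 (successors {7}): φ is true.
  3 (successors {4}): φ is true.
  4 (successors {0, 2, 4, 5}): φ is true.
  5 (successors {0, 2, 3}): φ is true.
  6 (successors {0, 2, 5, 6, 7}): φ is true.
  7 (successors {2, 3}): φ is true.
For instance, at 3:
  At 3: Box not (s or q) is false, so not Box not (s or q) is true.
    At 3: Box not (s or q) requires not (s or q) at every successor {4}.
      not (s or q) fails at 4, so Box not (s or q) is false at 3.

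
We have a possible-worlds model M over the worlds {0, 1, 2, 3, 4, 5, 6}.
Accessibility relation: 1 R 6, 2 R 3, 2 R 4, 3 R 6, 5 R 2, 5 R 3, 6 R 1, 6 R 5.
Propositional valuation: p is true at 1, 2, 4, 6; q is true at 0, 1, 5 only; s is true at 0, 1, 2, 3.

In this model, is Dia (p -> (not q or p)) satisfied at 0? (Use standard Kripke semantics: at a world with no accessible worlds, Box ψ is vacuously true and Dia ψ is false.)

Recall that Dia ψ holds at a world iff ψ holds at some accessible world.
At 0: no accessible worlds, so Dia (p -> (not q or p)) is false.

No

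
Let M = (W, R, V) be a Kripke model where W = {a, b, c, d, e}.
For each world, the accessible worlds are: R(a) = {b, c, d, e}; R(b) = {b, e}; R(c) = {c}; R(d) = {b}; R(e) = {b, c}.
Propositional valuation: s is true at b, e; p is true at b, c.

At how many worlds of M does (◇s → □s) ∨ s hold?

Recall that □ψ holds at a world iff ψ holds at every accessible world, and ◇ψ holds iff ψ holds at some accessible world.
Let φ = (◇s → □s) ∨ s. Evaluate φ at each world:
  a (successors {b, c, d, e}): φ is false.
  b (successors {b, e}): φ is true.
  c (successors {c}): φ is true.
  d (successors {b}): φ is true.
  e (successors {b, c}): φ is true.
For instance, at a:
  At a: ◇s → □s is false, s is false, so (◇s → □s) ∨ s is false.
    At a: ◇s is true, □s is false, so ◇s → □s is false.
      At a: ◇s requires s at some successor in {b, c, d, e}.
        s holds at b, so ◇s is true at a.
      At a: □s requires s at every successor {b, c, d, e}.
        s fails at c, so □s is false at a.
Satisfying worlds: {b, c, d, e}

4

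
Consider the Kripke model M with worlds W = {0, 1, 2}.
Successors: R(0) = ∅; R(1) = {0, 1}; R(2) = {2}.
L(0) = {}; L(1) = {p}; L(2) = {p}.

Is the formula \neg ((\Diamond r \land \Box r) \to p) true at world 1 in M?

No

At 1: (\Diamond r \land \Box r) \to p is true, so \neg ((\Diamond r \land \Box r) \to p) is false.
  At 1: \Diamond r \land \Box r is false, p is true, so (\Diamond r \land \Box r) \to p is true.
    At 1: \Diamond r is false, \Box r is false, so \Diamond r \land \Box r is false.
      At 1: \Diamond r requires r at some successor in {0, 1}.
        At 0: r is false.
        At 1: r is false.
      So \Diamond r is false at 1.
      At 1: \Box r requires r at every successor {0, 1}.
        r fails at 0, so \Box r is false at 1.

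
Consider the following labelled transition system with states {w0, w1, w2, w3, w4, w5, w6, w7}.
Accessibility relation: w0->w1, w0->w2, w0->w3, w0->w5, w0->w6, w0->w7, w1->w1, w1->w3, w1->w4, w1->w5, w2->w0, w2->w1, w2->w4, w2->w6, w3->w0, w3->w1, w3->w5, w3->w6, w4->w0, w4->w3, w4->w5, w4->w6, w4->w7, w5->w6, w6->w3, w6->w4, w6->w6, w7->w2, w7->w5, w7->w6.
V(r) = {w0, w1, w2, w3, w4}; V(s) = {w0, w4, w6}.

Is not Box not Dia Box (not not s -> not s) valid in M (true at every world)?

No

Let φ = not Box not Dia Box (not not s -> not s). Evaluate φ at each world:
  w0 (successors {w1, w2, w3, w5, w6, w7}): φ is false.
  w1 (successors {w1, w3, w4, w5}): φ is false.
  w2 (successors {w0, w1, w4, w6}): φ is false.
  w3 (successors {w0, w1, w5, w6}): φ is false.
  w4 (successors {w0, w3, w5, w6, w7}): φ is false.
  w5 (successors {w6}): φ is false.
  w6 (successors {w3, w4, w6}): φ is false.
  w7 (successors {w2, w5, w6}): φ is false.
Detail at w0 (counterexample):
  At w0: Box not Dia Box (not not s -> not s) is true, so not Box not Dia Box (not not s -> not s) is false.
    At w0: Box not Dia Box (not not s -> not s) requires not Dia Box (not not s -> not s) at every successor {w1, w2, w3, w5, w6, w7}.
      At w1: not Dia Box (not not s -> not s) is true.
      At w2: not Dia Box (not not s -> not s) is true.
      At w3: not Dia Box (not not s -> not s) is true.
      At w5: not Dia Box (not not s -> not s) is true.
      At w6: not Dia Box (not not s -> not s) is true.
      At w7: not Dia Box (not not s -> not s) is true.
    So Box not Dia Box (not not s -> not s) is true at w0.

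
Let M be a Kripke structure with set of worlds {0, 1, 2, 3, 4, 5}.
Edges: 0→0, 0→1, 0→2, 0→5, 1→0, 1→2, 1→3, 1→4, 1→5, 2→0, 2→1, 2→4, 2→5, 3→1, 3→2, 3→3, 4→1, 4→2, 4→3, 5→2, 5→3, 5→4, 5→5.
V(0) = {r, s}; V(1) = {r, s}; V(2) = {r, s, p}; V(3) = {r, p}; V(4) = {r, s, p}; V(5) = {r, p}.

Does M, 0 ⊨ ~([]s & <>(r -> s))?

Yes

At 0: []s & <>(r -> s) is false, so ~([]s & <>(r -> s)) is true.
  At 0: []s is false, <>(r -> s) is true, so []s & <>(r -> s) is false.
    At 0: []s requires s at every successor {0, 1, 2, 5}.
      s fails at 5, so []s is false at 0.
    At 0: <>(r -> s) requires r -> s at some successor in {0, 1, 2, 5}.
      r -> s holds at 0, so <>(r -> s) is true at 0.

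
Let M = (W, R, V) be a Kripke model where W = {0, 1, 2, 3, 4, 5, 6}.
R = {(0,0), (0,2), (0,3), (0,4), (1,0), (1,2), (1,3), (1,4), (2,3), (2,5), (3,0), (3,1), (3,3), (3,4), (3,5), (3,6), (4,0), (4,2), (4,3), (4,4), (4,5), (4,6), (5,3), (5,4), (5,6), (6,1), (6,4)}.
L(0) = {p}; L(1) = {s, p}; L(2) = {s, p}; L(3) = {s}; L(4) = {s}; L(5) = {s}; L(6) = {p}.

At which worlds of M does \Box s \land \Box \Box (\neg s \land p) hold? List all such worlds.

none

Recall that \Box ψ holds at a world iff ψ holds at every accessible world, and \Diamond ψ holds iff ψ holds at some accessible world.
Let φ = \Box s \land \Box \Box (\neg s \land p). Evaluate φ at each world:
  0 (successors {0, 2, 3, 4}): φ is false.
  1 (successors {0, 2, 3, 4}): φ is false.
  2 (successors {3, 5}): φ is false.
  3 (successors {0, 1, 3, 4, 5, 6}): φ is false.
  4 (successors {0, 2, 3, 4, 5, 6}): φ is false.
  5 (successors {3, 4, 6}): φ is false.
  6 (successors {1, 4}): φ is false.
For instance, at 2:
  At 2: \Box s is true, \Box \Box (\neg s \land p) is false, so \Box s \land \Box \Box (\neg s \land p) is false.
    At 2: \Box s requires s at every successor {3, 5}.
      At 3: s is true.
      At 5: s is true.
    So \Box s is true at 2.
    At 2: \Box \Box (\neg s \land p) requires \Box (\neg s \land p) at every successor {3, 5}.
      \Box (\neg s \land p) fails at 3, so \Box \Box (\neg s \land p) is false at 2.
Satisfying worlds: none.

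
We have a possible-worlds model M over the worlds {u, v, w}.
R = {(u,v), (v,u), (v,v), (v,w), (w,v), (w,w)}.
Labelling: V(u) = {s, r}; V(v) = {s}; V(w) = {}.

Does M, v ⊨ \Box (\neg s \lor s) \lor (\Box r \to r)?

Yes

At v: \Box (\neg s \lor s) is true, \Box r \to r is true, so \Box (\neg s \lor s) \lor (\Box r \to r) is true.
  At v: \Box (\neg s \lor s) requires \neg s \lor s at every successor {u, v, w}.
    At u: \neg s \lor s is true.
    At v: \neg s \lor s is true.
    At w: \neg s \lor s is true.
  So \Box (\neg s \lor s) is true at v.
  At v: \Box r is false, r is false, so \Box r \to r is true.
    At v: \Box r requires r at every successor {u, v, w}.
      r fails at v, so \Box r is false at v.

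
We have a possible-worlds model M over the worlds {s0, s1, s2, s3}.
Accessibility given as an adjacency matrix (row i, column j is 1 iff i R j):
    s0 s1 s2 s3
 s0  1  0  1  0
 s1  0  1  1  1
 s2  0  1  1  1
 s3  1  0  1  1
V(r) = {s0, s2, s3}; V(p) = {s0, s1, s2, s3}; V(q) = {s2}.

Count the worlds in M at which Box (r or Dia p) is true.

4

Recall that Box ψ holds at a world iff ψ holds at every accessible world, and Dia ψ holds iff ψ holds at some accessible world.
Let φ = Box (r or Dia p). Evaluate φ at each world:
  s0 (successors {s0, s2}): φ is true.
  s1 (successors {s1, s2, s3}): φ is true.
  s2 (successors {s1, s2, s3}): φ is true.
  s3 (successors {s0, s2, s3}): φ is true.
For instance, at s3:
  At s3: Box (r or Dia p) requires r or Dia p at every successor {s0, s2, s3}.
      At s0: r is true, Dia p is true, so r or Dia p is true.
      At s2: r is true, Dia p is true, so r or Dia p is true.
      At s3: r is true, Dia p is true, so r or Dia p is true.
  So Box (r or Dia p) is true at s3.
Satisfying worlds: {s0, s1, s2, s3}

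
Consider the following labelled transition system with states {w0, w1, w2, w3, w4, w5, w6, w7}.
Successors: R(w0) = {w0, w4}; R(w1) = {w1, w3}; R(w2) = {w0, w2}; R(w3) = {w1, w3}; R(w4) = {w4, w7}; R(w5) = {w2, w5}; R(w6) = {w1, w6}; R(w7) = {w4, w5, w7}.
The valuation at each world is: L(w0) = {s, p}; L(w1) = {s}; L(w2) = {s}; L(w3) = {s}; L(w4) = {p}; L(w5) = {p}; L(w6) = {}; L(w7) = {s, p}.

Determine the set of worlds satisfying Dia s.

w0, w1, w2, w3, w4, w5, w6, w7

Recall that Dia ψ holds at a world iff ψ holds at some accessible world.
Let φ = Dia s. Evaluate φ at each world:
  w0 (successors {w0, w4}): φ is true.
  w1 (successors {w1, w3}): φ is true.
  w2 (successors {w0, w2}): φ is true.
  w3 (successors {w1, w3}): φ is true.
  w4 (successors {w4, w7}): φ is true.
  w5 (successors {w2, w5}): φ is true.
  w6 (successors {w1, w6}): φ is true.
  w7 (successors {w4, w5, w7}): φ is true.
For instance, at w2:
  At w2: Dia s requires s at some successor in {w0, w2}.
    s holds at w0, so Dia s is true at w2.
Satisfying worlds: {w0, w1, w2, w3, w4, w5, w6, w7}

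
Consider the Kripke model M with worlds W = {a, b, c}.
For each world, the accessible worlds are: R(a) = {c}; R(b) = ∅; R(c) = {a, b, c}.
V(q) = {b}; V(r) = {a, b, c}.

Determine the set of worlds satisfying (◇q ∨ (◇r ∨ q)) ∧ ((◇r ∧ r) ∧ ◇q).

Recall that ◇ψ holds at a world iff ψ holds at some accessible world.
Let φ = (◇q ∨ (◇r ∨ q)) ∧ ((◇r ∧ r) ∧ ◇q). Evaluate φ at each world:
  a (successors {c}): φ is false.
  b (successors ∅): φ is false.
  c (successors {a, b, c}): φ is true.
For instance, at c:
  At c: ◇q ∨ (◇r ∨ q) is true, (◇r ∧ r) ∧ ◇q is true, so (◇q ∨ (◇r ∨ q)) ∧ ((◇r ∧ r) ∧ ◇q) is true.
    At c: ◇q is true, ◇r ∨ q is true, so ◇q ∨ (◇r ∨ q) is true.
      At c: ◇q requires q at some successor in {a, b, c}.
        q holds at b, so ◇q is true at c.
      At c: ◇r is true, q is false, so ◇r ∨ q is true.
    At c: ◇r ∧ r is true, ◇q is true, so (◇r ∧ r) ∧ ◇q is true.
      At c: ◇r is true, r is true, so ◇r ∧ r is true.
      At c: ◇q requires q at some successor in {a, b, c}.
        q holds at b, so ◇q is true at c.
Satisfying worlds: {c}

c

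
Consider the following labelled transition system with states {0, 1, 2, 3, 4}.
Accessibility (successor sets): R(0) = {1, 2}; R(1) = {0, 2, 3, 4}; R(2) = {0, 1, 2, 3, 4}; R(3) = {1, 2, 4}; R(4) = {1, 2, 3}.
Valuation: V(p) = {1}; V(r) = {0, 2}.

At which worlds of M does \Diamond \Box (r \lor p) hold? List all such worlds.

1, 2

Recall that \Box ψ holds at a world iff ψ holds at every accessible world, and \Diamond ψ holds iff ψ holds at some accessible world.
Let φ = \Diamond \Box (r \lor p). Evaluate φ at each world:
  0 (successors {1, 2}): φ is false.
  1 (successors {0, 2, 3, 4}): φ is true.
  2 (successors {0, 1, 2, 3, 4}): φ is true.
  3 (successors {1, 2, 4}): φ is false.
  4 (successors {1, 2, 3}): φ is false.
For instance, at 2:
  At 2: \Diamond \Box (r \lor p) requires \Box (r \lor p) at some successor in {0, 1, 2, 3, 4}.
    \Box (r \lor p) holds at 0, so \Diamond \Box (r \lor p) is true at 2.
      At 0: \Box (r \lor p) requires r \lor p at every successor {1, 2}.
        At 1: r \lor p is true.
        At 2: r \lor p is true.
      So \Box (r \lor p) is true at 0.
Satisfying worlds: {1, 2}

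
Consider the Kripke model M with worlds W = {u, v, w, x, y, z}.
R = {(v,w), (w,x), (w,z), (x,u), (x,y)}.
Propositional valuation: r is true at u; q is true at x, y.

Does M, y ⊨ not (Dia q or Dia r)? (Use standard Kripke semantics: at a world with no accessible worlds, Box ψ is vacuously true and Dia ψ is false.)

Yes

At y: Dia q or Dia r is false, so not (Dia q or Dia r) is true.
  At y: Dia q is false, Dia r is false, so Dia q or Dia r is false.
    At y: no accessible worlds, so Dia q is false.
    At y: no accessible worlds, so Dia r is false.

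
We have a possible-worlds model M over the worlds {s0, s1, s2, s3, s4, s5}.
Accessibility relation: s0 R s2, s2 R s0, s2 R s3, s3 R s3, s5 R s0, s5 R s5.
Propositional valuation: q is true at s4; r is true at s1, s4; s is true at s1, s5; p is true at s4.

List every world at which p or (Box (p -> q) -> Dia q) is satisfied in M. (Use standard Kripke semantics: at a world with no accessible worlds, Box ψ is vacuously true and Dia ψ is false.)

Let φ = p or (Box (p -> q) -> Dia q). Evaluate φ at each world:
  s0 (successors {s2}): φ is false.
  s1 (successors ∅): φ is false.
  s2 (successors {s0, s3}): φ is false.
  s3 (successors {s3}): φ is false.
  s4 (successors ∅): φ is true.
  s5 (successors {s0, s5}): φ is false.
For instance, at s5:
  At s5: p is false, Box (p -> q) -> Dia q is false, so p or (Box (p -> q) -> Dia q) is false.
    At s5: Box (p -> q) is true, Dia q is false, so Box (p -> q) -> Dia q is false.
      At s5: Box (p -> q) requires p -> q at every successor {s0, s5}.
        At s0: p -> q is true.
        At s5: p -> q is true.
      So Box (p -> q) is true at s5.
      At s5: Dia q requires q at some successor in {s0, s5}.
        At s0: q is false.
        At s5: q is false.
      So Dia q is false at s5.
Satisfying worlds: {s4}

s4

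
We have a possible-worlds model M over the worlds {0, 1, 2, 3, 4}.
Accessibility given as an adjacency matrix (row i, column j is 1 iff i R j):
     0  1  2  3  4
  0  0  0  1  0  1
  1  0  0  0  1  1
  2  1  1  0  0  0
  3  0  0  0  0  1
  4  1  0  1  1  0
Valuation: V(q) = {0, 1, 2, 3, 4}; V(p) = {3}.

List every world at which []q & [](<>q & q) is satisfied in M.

0, 1, 2, 3, 4

Let φ = []q & [](<>q & q). Evaluate φ at each world:
  0 (successors {2, 4}): φ is true.
  1 (successors {3, 4}): φ is true.
  2 (successors {0, 1}): φ is true.
  3 (successors {4}): φ is true.
  4 (successors {0, 2, 3}): φ is true.
For instance, at 3:
  At 3: []q is true, [](<>q & q) is true, so []q & [](<>q & q) is true.
    At 3: []q requires q at every successor {4}.
      At 4: q is true.
    So []q is true at 3.
    At 3: [](<>q & q) requires <>q & q at every successor {4}.
      At 4: <>q & q is true.
    So [](<>q & q) is true at 3.
Satisfying worlds: {0, 1, 2, 3, 4}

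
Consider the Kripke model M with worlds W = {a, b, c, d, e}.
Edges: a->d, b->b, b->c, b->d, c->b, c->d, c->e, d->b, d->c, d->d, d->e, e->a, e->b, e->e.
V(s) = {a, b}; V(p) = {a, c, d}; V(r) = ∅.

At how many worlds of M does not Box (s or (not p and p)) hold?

5

Let φ = not Box (s or (not p and p)). Evaluate φ at each world:
  a (successors {d}): φ is true.
  b (successors {b, c, d}): φ is true.
  c (successors {b, d, e}): φ is true.
  d (successors {b, c, d, e}): φ is true.
  e (successors {a, b, e}): φ is true.
For instance, at e:
  At e: Box (s or (not p and p)) is false, so not Box (s or (not p and p)) is true.
    At e: Box (s or (not p and p)) requires s or (not p and p) at every successor {a, b, e}.
      s or (not p and p) fails at e, so Box (s or (not p and p)) is false at e.
Satisfying worlds: {a, b, c, d, e}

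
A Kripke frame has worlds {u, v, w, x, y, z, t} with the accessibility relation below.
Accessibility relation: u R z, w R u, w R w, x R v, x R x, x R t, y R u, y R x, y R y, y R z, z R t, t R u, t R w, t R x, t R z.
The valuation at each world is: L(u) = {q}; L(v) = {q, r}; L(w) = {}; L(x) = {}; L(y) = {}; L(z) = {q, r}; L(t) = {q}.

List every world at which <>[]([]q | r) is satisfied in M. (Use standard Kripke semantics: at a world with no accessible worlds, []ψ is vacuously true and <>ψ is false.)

w, x, y, t

Let φ = <>[]([]q | r). Evaluate φ at each world:
  u (successors {z}): φ is false.
  v (successors ∅): φ is false.
  w (successors {u, w}): φ is true.
  x (successors {v, x, t}): φ is true.
  y (successors {u, x, y, z}): φ is true.
  z (successors {t}): φ is false.
  t (successors {u, w, x, z}): φ is true.
For instance, at t:
  At t: <>[]([]q | r) requires []([]q | r) at some successor in {u, w, x, z}.
    []([]q | r) holds at u, so <>[]([]q | r) is true at t.
      At u: []([]q | r) requires []q | r at every successor {z}.
        At z: []q | r is true.
      So []([]q | r) is true at u.
Satisfying worlds: {w, x, y, t}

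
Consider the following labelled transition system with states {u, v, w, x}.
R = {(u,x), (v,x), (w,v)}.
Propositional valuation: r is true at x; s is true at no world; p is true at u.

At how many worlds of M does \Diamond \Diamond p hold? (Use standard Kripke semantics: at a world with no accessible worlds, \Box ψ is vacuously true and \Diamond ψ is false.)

Let φ = \Diamond \Diamond p. Evaluate φ at each world:
  u (successors {x}): φ is false.
  v (successors {x}): φ is false.
  w (successors {v}): φ is false.
  x (successors ∅): φ is false.
For instance, at v:
  At v: \Diamond \Diamond p requires \Diamond p at some successor in {x}.
    At x: \Diamond p is false.
  So \Diamond \Diamond p is false at v.
Satisfying worlds: none.

0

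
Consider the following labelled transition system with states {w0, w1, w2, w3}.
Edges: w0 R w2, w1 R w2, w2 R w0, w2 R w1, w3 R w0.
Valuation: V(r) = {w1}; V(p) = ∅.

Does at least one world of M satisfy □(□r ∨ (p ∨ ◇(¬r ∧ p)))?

No

Let φ = □(□r ∨ (p ∨ ◇(¬r ∧ p))). Evaluate φ at each world:
  w0 (successors {w2}): φ is false.
  w1 (successors {w2}): φ is false.
  w2 (successors {w0, w1}): φ is false.
  w3 (successors {w0}): φ is false.
For instance, at w0:
  At w0: □(□r ∨ (p ∨ ◇(¬r ∧ p))) requires □r ∨ (p ∨ ◇(¬r ∧ p)) at every successor {w2}.
    □r ∨ (p ∨ ◇(¬r ∧ p)) fails at w2, so □(□r ∨ (p ∨ ◇(¬r ∧ p))) is false at w0.
      At w2: □r is false, p ∨ ◇(¬r ∧ p) is false, so □r ∨ (p ∨ ◇(¬r ∧ p)) is false.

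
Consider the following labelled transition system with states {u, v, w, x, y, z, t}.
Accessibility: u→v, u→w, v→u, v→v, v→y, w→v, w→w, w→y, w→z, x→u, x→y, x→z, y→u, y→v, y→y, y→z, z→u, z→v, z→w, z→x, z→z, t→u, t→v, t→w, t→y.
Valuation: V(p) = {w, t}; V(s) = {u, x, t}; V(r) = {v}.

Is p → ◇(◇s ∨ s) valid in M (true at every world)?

Recall that ◇ψ holds at a world iff ψ holds at some accessible world.
Let φ = p → ◇(◇s ∨ s). Evaluate φ at each world:
  u (successors {v, w}): φ is true.
  v (successors {u, v, y}): φ is true.
  w (successors {v, w, y, z}): φ is true.
  x (successors {u, y, z}): φ is true.
  y (successors {u, v, y, z}): φ is true.
  z (successors {u, v, w, x, z}): φ is true.
  t (successors {u, v, w, y}): φ is true.
For instance, at t:
  At t: p is true, ◇(◇s ∨ s) is true, so p → ◇(◇s ∨ s) is true.
    At t: ◇(◇s ∨ s) requires ◇s ∨ s at some successor in {u, v, w, y}.
      ◇s ∨ s holds at u, so ◇(◇s ∨ s) is true at t.

Yes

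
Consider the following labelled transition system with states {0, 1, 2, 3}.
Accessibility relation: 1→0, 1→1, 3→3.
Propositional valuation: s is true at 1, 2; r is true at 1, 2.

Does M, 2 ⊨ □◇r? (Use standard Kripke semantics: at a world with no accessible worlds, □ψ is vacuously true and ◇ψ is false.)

Yes

Recall that □ψ holds at a world iff ψ holds at every accessible world, and ◇ψ holds iff ψ holds at some accessible world.
At 2: no accessible worlds, so □◇r holds vacuously.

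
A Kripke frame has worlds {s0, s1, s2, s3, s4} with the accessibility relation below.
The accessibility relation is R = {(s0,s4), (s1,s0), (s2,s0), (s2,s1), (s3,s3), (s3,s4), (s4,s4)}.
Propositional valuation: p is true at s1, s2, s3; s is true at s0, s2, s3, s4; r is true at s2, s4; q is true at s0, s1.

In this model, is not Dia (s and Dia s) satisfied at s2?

At s2: Dia (s and Dia s) is true, so not Dia (s and Dia s) is false.
  At s2: Dia (s and Dia s) requires s and Dia s at some successor in {s0, s1}.
    s and Dia s holds at s0, so Dia (s and Dia s) is true at s2.
      At s0: s is true, Dia s is true, so s and Dia s is true.

No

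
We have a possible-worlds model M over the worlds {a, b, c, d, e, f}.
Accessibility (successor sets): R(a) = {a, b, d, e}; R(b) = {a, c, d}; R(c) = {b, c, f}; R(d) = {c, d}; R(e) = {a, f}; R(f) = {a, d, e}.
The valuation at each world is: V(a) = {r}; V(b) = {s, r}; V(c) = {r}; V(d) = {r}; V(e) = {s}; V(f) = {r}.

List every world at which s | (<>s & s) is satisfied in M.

Recall that <>ψ holds at a world iff ψ holds at some accessible world.
Let φ = s | (<>s & s). Evaluate φ at each world:
  a (successors {a, b, d, e}): φ is false.
  b (successors {a, c, d}): φ is true.
  c (successors {b, c, f}): φ is false.
  d (successors {c, d}): φ is false.
  e (successors {a, f}): φ is true.
  f (successors {a, d, e}): φ is false.
For instance, at c:
  At c: s is false, <>s & s is false, so s | (<>s & s) is false.
    At c: <>s is true, s is false, so <>s & s is false.
      At c: <>s requires s at some successor in {b, c, f}.
        s holds at b, so <>s is true at c.
Satisfying worlds: {b, e}

b, e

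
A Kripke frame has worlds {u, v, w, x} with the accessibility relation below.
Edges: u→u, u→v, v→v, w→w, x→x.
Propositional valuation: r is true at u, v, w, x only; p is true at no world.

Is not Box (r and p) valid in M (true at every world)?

Yes

Let φ = not Box (r and p). Evaluate φ at each world:
  u (successors {u, v}): φ is true.
  v (successors {v}): φ is true.
  w (successors {w}): φ is true.
  x (successors {x}): φ is true.
For instance, at w:
  At w: Box (r and p) is false, so not Box (r and p) is true.
    At w: Box (r and p) requires r and p at every successor {w}.
      r and p fails at w, so Box (r and p) is false at w.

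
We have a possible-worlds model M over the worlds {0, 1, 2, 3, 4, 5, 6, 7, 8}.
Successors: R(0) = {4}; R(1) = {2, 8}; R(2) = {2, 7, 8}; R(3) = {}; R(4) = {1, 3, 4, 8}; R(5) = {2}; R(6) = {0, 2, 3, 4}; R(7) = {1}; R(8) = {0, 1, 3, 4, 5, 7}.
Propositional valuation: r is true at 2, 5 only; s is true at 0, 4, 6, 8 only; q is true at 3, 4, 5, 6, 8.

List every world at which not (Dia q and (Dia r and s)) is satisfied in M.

0, 1, 2, 3, 4, 5, 7

Let φ = not (Dia q and (Dia r and s)). Evaluate φ at each world:
  0 (successors {4}): φ is true.
  1 (successors {2, 8}): φ is true.
  2 (successors {2, 7, 8}): φ is true.
  3 (successors ∅): φ is true.
  4 (successors {1, 3, 4, 8}): φ is true.
  5 (successors {2}): φ is true.
  6 (successors {0, 2, 3, 4}): φ is false.
  7 (successors {1}): φ is true.
  8 (successors {0, 1, 3, 4, 5, 7}): φ is false.
For instance, at 7:
  At 7: Dia q and (Dia r and s) is false, so not (Dia q and (Dia r and s)) is true.
    At 7: Dia q is false, Dia r and s is false, so Dia q and (Dia r and s) is false.
      At 7: Dia q requires q at some successor in {1}.
        At 1: q is false.
      So Dia q is false at 7.
      At 7: Dia r is false, s is false, so Dia r and s is false.
Satisfying worlds: {0, 1, 2, 3, 4, 5, 7}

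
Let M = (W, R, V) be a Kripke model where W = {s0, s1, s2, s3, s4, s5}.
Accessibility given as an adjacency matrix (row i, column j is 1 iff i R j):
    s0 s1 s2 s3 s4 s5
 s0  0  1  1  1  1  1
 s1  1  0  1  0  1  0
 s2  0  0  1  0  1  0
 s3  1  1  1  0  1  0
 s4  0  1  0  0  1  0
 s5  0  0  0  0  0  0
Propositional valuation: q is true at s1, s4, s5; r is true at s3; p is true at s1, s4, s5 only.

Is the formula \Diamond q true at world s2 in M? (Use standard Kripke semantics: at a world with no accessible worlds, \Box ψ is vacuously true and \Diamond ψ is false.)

At s2: \Diamond q requires q at some successor in {s2, s4}.
  q holds at s4, so \Diamond q is true at s2.

Yes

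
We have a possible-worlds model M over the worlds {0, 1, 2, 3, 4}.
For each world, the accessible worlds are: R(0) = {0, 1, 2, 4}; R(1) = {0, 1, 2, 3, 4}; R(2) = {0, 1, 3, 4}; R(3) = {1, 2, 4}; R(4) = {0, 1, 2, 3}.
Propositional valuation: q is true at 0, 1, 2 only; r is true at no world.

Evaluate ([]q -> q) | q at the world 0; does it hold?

At 0: []q -> q is true, q is true, so ([]q -> q) | q is true.
  At 0: []q is false, q is true, so []q -> q is true.
    At 0: []q requires q at every successor {0, 1, 2, 4}.
      q fails at 4, so []q is false at 0.

Yes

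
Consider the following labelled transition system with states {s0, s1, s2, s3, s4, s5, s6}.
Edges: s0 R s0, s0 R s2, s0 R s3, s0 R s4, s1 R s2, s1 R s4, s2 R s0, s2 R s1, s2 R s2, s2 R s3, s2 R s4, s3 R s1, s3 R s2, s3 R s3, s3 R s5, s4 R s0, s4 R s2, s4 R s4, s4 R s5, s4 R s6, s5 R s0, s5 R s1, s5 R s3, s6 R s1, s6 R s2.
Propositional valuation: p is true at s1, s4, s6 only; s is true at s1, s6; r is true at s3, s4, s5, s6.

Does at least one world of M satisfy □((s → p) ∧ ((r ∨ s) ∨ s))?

Let φ = □((s → p) ∧ ((r ∨ s) ∨ s)). Evaluate φ at each world:
  s0 (successors {s0, s2, s3, s4}): φ is false.
  s1 (successors {s2, s4}): φ is false.
  s2 (successors {s0, s1, s2, s3, s4}): φ is false.
  s3 (successors {s1, s2, s3, s5}): φ is false.
  s4 (successors {s0, s2, s4, s5, s6}): φ is false.
  s5 (successors {s0, s1, s3}): φ is false.
  s6 (successors {s1, s2}): φ is false.
For instance, at s3:
  At s3: □((s → p) ∧ ((r ∨ s) ∨ s)) requires (s → p) ∧ ((r ∨ s) ∨ s) at every successor {s1, s2, s3, s5}.
    (s → p) ∧ ((r ∨ s) ∨ s) fails at s2, so □((s → p) ∧ ((r ∨ s) ∨ s)) is false at s3.

No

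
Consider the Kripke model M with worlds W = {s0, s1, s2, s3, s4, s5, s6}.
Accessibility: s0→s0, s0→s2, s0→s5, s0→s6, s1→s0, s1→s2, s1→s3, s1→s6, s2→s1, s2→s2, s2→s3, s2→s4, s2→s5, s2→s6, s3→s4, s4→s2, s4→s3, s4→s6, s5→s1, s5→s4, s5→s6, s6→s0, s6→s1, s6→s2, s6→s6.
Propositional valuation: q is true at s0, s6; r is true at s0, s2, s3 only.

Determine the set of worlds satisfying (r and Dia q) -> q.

s0, s1, s3, s4, s5, s6

Let φ = (r and Dia q) -> q. Evaluate φ at each world:
  s0 (successors {s0, s2, s5, s6}): φ is true.
  s1 (successors {s0, s2, s3, s6}): φ is true.
  s2 (successors {s1, s2, s3, s4, s5, s6}): φ is false.
  s3 (successors {s4}): φ is true.
  s4 (successors {s2, s3, s6}): φ is true.
  s5 (successors {s1, s4, s6}): φ is true.
  s6 (successors {s0, s1, s2, s6}): φ is true.
For instance, at s3:
  At s3: r and Dia q is false, q is false, so (r and Dia q) -> q is true.
    At s3: r is true, Dia q is false, so r and Dia q is false.
      At s3: Dia q requires q at some successor in {s4}.
        At s4: q is false.
      So Dia q is false at s3.
Satisfying worlds: {s0, s1, s3, s4, s5, s6}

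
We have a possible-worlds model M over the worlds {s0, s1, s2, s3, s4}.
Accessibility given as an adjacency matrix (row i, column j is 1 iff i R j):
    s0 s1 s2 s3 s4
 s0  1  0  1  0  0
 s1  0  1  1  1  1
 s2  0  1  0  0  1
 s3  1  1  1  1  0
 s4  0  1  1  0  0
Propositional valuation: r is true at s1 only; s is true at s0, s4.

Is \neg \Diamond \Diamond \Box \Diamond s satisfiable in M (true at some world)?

Let φ = \neg \Diamond \Diamond \Box \Diamond s. Evaluate φ at each world:
  s0 (successors {s0, s2}): φ is false.
  s1 (successors {s1, s2, s3, s4}): φ is false.
  s2 (successors {s1, s4}): φ is false.
  s3 (successors {s0, s1, s2, s3}): φ is false.
  s4 (successors {s1, s2}): φ is false.
For instance, at s1:
  At s1: \Diamond \Diamond \Box \Diamond s is true, so \neg \Diamond \Diamond \Box \Diamond s is false.
    At s1: \Diamond \Diamond \Box \Diamond s requires \Diamond \Box \Diamond s at some successor in {s1, s2, s3, s4}.
      \Diamond \Box \Diamond s holds at s1, so \Diamond \Diamond \Box \Diamond s is true at s1.

No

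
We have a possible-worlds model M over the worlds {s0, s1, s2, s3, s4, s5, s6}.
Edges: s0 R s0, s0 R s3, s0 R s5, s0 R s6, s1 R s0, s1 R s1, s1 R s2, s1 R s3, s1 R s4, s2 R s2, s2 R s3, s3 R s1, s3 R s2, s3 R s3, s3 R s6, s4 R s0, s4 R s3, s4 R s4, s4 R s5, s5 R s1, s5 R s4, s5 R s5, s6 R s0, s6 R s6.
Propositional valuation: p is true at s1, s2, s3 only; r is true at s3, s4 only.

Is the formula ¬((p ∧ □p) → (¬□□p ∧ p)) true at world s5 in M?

At s5: (p ∧ □p) → (¬□□p ∧ p) is true, so ¬((p ∧ □p) → (¬□□p ∧ p)) is false.
  At s5: p ∧ □p is false, ¬□□p ∧ p is false, so (p ∧ □p) → (¬□□p ∧ p) is true.
    At s5: p is false, □p is false, so p ∧ □p is false.
      At s5: □p requires p at every successor {s1, s4, s5}.
        p fails at s4, so □p is false at s5.
    At s5: ¬□□p is true, p is false, so ¬□□p ∧ p is false.
      At s5: □□p is false, so ¬□□p is true.

No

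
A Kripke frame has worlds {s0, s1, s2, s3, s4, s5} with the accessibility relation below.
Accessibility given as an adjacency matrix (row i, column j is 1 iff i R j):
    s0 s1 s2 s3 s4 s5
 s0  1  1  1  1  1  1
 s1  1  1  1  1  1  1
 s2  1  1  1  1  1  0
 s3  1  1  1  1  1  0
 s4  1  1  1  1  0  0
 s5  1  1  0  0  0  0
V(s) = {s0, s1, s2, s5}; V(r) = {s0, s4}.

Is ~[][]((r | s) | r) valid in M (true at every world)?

Let φ = ~[][]((r | s) | r). Evaluate φ at each world:
  s0 (successors {s0, s1, s2, s3, s4, s5}): φ is true.
  s1 (successors {s0, s1, s2, s3, s4, s5}): φ is true.
  s2 (successors {s0, s1, s2, s3, s4}): φ is true.
  s3 (successors {s0, s1, s2, s3, s4}): φ is true.
  s4 (successors {s0, s1, s2, s3}): φ is true.
  s5 (successors {s0, s1}): φ is true.
For instance, at s2:
  At s2: [][]((r | s) | r) is false, so ~[][]((r | s) | r) is true.
    At s2: [][]((r | s) | r) requires []((r | s) | r) at every successor {s0, s1, s2, s3, s4}.
      []((r | s) | r) fails at s0, so [][]((r | s) | r) is false at s2.

Yes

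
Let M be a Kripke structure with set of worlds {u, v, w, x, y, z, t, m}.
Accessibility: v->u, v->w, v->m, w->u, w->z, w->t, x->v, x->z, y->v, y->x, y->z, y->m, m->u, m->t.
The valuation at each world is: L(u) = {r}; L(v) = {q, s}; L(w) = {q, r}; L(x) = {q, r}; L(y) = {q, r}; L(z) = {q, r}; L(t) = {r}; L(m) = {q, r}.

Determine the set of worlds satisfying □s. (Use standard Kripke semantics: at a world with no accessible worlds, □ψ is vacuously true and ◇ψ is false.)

u, z, t

Let φ = □s. Evaluate φ at each world:
  u (successors ∅): φ is true.
  v (successors {u, w, m}): φ is false.
  w (successors {u, z, t}): φ is false.
  x (successors {v, z}): φ is false.
  y (successors {v, x, z, m}): φ is false.
  z (successors ∅): φ is true.
  t (successors ∅): φ is true.
  m (successors {u, t}): φ is false.
For instance, at w:
  At w: □s requires s at every successor {u, z, t}.
    s fails at u, so □s is false at w.
Satisfying worlds: {u, z, t}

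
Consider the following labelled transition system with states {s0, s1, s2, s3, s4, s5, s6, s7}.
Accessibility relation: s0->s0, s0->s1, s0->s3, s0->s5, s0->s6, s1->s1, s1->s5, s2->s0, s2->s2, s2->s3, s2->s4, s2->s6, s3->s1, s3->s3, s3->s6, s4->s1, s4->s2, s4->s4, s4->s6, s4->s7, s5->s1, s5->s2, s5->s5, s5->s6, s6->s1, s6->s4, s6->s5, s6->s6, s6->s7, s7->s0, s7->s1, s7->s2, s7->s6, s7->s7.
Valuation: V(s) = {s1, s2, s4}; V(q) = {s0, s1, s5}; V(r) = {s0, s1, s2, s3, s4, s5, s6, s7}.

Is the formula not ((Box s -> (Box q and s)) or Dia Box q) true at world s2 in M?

At s2: (Box s -> (Box q and s)) or Dia Box q is true, so not ((Box s -> (Box q and s)) or Dia Box q) is false.
  At s2: Box s -> (Box q and s) is true, Dia Box q is false, so (Box s -> (Box q and s)) or Dia Box q is true.
    At s2: Box s is false, Box q and s is false, so Box s -> (Box q and s) is true.
      At s2: Box s requires s at every successor {s0, s2, s3, s4, s6}.
        s fails at s0, so Box s is false at s2.
      At s2: Box q is false, s is true, so Box q and s is false.
    At s2: Dia Box q requires Box q at some successor in {s0, s2, s3, s4, s6}.
      At s0: Box q is false.
      At s2: Box q is false.
      At s3: Box q is false.
      At s4: Box q is false.
      At s6: Box q is false.
    So Dia Box q is false at s2.

No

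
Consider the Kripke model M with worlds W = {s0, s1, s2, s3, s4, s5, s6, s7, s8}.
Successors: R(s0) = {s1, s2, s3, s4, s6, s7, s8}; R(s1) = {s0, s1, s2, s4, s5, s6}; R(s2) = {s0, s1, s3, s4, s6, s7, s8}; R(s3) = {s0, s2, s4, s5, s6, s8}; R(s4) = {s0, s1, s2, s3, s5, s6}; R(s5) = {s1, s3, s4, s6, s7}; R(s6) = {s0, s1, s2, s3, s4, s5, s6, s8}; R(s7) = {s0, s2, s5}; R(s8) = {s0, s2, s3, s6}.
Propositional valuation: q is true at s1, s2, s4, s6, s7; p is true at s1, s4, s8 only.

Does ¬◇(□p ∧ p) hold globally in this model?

Let φ = ¬◇(□p ∧ p). Evaluate φ at each world:
  s0 (successors {s1, s2, s3, s4, s6, s7, s8}): φ is true.
  s1 (successors {s0, s1, s2, s4, s5, s6}): φ is true.
  s2 (successors {s0, s1, s3, s4, s6, s7, s8}): φ is true.
  s3 (successors {s0, s2, s4, s5, s6, s8}): φ is true.
  s4 (successors {s0, s1, s2, s3, s5, s6}): φ is true.
  s5 (successors {s1, s3, s4, s6, s7}): φ is true.
  s6 (successors {s0, s1, s2, s3, s4, s5, s6, s8}): φ is true.
  s7 (successors {s0, s2, s5}): φ is true.
  s8 (successors {s0, s2, s3, s6}): φ is true.
For instance, at s7:
  At s7: ◇(□p ∧ p) is false, so ¬◇(□p ∧ p) is true.
    At s7: ◇(□p ∧ p) requires □p ∧ p at some successor in {s0, s2, s5}.
      At s0: □p ∧ p is false.
      At s2: □p ∧ p is false.
      At s5: □p ∧ p is false.
    So ◇(□p ∧ p) is false at s7.

Yes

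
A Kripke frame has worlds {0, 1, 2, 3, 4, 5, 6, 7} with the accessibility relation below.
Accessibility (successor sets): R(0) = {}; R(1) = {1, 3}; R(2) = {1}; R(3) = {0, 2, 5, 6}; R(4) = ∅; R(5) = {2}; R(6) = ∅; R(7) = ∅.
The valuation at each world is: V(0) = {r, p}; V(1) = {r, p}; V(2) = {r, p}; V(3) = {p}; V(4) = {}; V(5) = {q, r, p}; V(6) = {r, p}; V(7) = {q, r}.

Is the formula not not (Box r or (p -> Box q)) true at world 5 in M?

Yes

At 5: not (Box r or (p -> Box q)) is false, so not not (Box r or (p -> Box q)) is true.
  At 5: Box r or (p -> Box q) is true, so not (Box r or (p -> Box q)) is false.
    At 5: Box r is true, p -> Box q is false, so Box r or (p -> Box q) is true.
      At 5: Box r requires r at every successor {2}.
        At 2: r is true.
      So Box r is true at 5.
      At 5: p is true, Box q is false, so p -> Box q is false.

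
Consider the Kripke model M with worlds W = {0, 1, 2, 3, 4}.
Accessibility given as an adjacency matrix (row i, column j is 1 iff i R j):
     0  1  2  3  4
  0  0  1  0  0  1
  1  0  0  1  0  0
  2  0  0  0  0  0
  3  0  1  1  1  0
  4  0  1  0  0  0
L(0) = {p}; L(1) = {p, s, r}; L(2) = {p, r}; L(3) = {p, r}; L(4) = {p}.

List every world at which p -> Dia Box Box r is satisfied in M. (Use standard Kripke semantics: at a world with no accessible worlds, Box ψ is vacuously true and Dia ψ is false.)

0, 1, 3, 4

Let φ = p -> Dia Box Box r. Evaluate φ at each world:
  0 (successors {1, 4}): φ is true.
  1 (successors {2}): φ is true.
  2 (successors ∅): φ is false.
  3 (successors {1, 2, 3}): φ is true.
  4 (successors {1}): φ is true.
For instance, at 3:
  At 3: p is true, Dia Box Box r is true, so p -> Dia Box Box r is true.
    At 3: Dia Box Box r requires Box Box r at some successor in {1, 2, 3}.
      Box Box r holds at 1, so Dia Box Box r is true at 3.
Satisfying worlds: {0, 1, 3, 4}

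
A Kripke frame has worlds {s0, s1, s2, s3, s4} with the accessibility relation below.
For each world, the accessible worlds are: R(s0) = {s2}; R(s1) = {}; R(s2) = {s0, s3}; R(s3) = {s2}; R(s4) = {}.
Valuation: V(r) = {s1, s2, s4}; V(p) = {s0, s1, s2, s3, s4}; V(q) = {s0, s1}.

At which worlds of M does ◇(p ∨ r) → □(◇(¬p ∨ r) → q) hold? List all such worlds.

s0, s1, s3, s4

Let φ = ◇(p ∨ r) → □(◇(¬p ∨ r) → q). Evaluate φ at each world:
  s0 (successors {s2}): φ is true.
  s1 (successors ∅): φ is true.
  s2 (successors {s0, s3}): φ is false.
  s3 (successors {s2}): φ is true.
  s4 (successors ∅): φ is true.
For instance, at s0:
  At s0: ◇(p ∨ r) is true, □(◇(¬p ∨ r) → q) is true, so ◇(p ∨ r) → □(◇(¬p ∨ r) → q) is true.
    At s0: ◇(p ∨ r) requires p ∨ r at some successor in {s2}.
      p ∨ r holds at s2, so ◇(p ∨ r) is true at s0.
    At s0: □(◇(¬p ∨ r) → q) requires ◇(¬p ∨ r) → q at every successor {s2}.
      At s2: ◇(¬p ∨ r) → q is true.
    So □(◇(¬p ∨ r) → q) is true at s0.
Satisfying worlds: {s0, s1, s3, s4}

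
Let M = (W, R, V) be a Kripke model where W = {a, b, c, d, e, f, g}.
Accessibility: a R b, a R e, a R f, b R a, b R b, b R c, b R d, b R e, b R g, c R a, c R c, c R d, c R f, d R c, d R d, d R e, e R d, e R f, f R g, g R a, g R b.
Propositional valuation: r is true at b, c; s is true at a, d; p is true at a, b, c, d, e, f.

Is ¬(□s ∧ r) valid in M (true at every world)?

Yes

Let φ = ¬(□s ∧ r). Evaluate φ at each world:
  a (successors {b, e, f}): φ is true.
  b (successors {a, b, c, d, e, g}): φ is true.
  c (successors {a, c, d, f}): φ is true.
  d (successors {c, d, e}): φ is true.
  e (successors {d, f}): φ is true.
  f (successors {g}): φ is true.
  g (successors {a, b}): φ is true.
For instance, at g:
  At g: □s ∧ r is false, so ¬(□s ∧ r) is true.
    At g: □s is false, r is false, so □s ∧ r is false.
      At g: □s requires s at every successor {a, b}.
        s fails at b, so □s is false at g.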